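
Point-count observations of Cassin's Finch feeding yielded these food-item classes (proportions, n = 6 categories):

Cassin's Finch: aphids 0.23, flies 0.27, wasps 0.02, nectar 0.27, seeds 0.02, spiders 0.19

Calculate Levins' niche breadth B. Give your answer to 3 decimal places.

4.244

Σpᵢ² = 0.23² + 0.27² + 0.02² + 0.27² + 0.02² + 0.19² = 0.0529 + 0.0729 + 0.0004 + 0.0729 + 0.0004 + 0.0361 = 0.2356
B = 1 / 0.2356 = 4.24448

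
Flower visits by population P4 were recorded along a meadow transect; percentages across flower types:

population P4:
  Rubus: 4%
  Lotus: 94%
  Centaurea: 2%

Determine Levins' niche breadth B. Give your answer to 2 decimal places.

Convert percentages to proportions (divide by 100).
Σpᵢ² = 0.04² + 0.94² + 0.02² = 0.0016 + 0.8836 + 0.0004 = 0.8856
B = 1 / 0.8856 = 1.1292

1.13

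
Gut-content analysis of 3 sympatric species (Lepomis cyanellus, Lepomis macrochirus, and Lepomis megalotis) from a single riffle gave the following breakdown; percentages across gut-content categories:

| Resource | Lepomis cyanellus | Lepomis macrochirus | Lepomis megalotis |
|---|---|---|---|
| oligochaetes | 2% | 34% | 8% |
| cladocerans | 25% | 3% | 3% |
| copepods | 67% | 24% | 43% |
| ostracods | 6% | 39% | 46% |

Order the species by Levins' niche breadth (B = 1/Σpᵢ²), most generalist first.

Lepomis macrochirus > Lepomis megalotis > Lepomis cyanellus

Convert percentages to proportions (divide by 100).
Σp_cyanᵢ² = 0.02² + 0.25² + 0.67² + 0.06² = 0.0004 + 0.0625 + 0.4489 + 0.0036 = 0.5154
B_cyan = 1 / 0.5154 = 1.9402
Σp_macrᵢ² = 0.34² + 0.03² + 0.24² + 0.39² = 0.1156 + 0.0009 + 0.0576 + 0.1521 = 0.3262
B_macr = 1 / 0.3262 = 3.0656
Σp_megaᵢ² = 0.08² + 0.03² + 0.43² + 0.46² = 0.0064 + 0.0009 + 0.1849 + 0.2116 = 0.4038
B_mega = 1 / 0.4038 = 2.4765
Ranking by B (broadest → narrowest): Lepomis macrochirus (3.07) > Lepomis megalotis (2.48) > Lepomis cyanellus (1.94)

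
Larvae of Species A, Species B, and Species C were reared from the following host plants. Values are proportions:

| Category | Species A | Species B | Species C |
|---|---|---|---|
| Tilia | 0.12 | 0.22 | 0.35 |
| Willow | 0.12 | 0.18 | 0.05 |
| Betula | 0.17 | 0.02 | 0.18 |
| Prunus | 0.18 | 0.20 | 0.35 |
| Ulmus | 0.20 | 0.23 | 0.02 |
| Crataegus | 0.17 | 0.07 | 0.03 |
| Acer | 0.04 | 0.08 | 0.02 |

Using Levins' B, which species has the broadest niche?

Species A

Σp_Aᵢ² = 0.12² + 0.12² + 0.17² + 0.18² + 0.20² + 0.17² + 0.04² = 0.0144 + 0.0144 + 0.0289 + 0.0324 + 0.0400 + 0.0289 + 0.0016 = 0.1606
B_A = 1 / 0.1606 = 6.2267
Σp_Bᵢ² = 0.22² + 0.18² + 0.02² + 0.20² + 0.23² + 0.07² + 0.08² = 0.0484 + 0.0324 + 0.0004 + 0.0400 + 0.0529 + 0.0049 + 0.0064 = 0.1854
B_B = 1 / 0.1854 = 5.3937
Σp_Cᵢ² = 0.35² + 0.05² + 0.18² + 0.35² + 0.02² + 0.03² + 0.02² = 0.1225 + 0.0025 + 0.0324 + 0.1225 + 0.0004 + 0.0009 + 0.0004 = 0.2816
B_C = 1 / 0.2816 = 3.5511
Highest B → broadest niche (most generalist): Species A (B = 6.23).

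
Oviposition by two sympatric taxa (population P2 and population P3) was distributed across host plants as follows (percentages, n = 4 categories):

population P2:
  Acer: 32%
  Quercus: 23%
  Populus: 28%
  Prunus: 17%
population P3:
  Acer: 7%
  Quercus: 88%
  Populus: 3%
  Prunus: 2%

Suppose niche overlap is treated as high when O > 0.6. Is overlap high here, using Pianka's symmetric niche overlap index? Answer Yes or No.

Convert percentages to proportions (divide by 100).
Σ p₁ᵢp₂ᵢ = 0.0224 + 0.2024 + 0.0084 + 0.0034 = 0.2366
Σp_1ᵢ² = 0.32² + 0.23² + 0.28² + 0.17² = 0.1024 + 0.0529 + 0.0784 + 0.0289 = 0.2626
Σp_2ᵢ² = 0.07² + 0.88² + 0.03² + 0.02² = 0.0049 + 0.7744 + 0.0009 + 0.0004 = 0.7806
O = 0.2366 / √(0.2626 × 0.7806) = 0.2366 / 0.45275 = 0.5226
O = 0.5226 < 0.6 → No.

No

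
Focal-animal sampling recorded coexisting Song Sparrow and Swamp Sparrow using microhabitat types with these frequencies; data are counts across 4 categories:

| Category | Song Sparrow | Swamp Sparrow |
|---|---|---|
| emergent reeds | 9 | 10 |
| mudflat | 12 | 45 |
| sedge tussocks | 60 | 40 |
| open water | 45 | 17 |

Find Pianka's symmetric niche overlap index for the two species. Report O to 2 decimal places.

Proportions for Song Sparrow (n=126): 9/126=0.0714, 12/126=0.0952, 60/126=0.4762, 45/126=0.3571
Proportions for Swamp Sparrow (n=112): 10/112=0.0893, 45/112=0.4018, 40/112=0.3571, 17/112=0.1518
Σ p₁ᵢp₂ᵢ = 0.006376 + 0.038251 + 0.170051 + 0.054208 = 0.268886
Σp_1ᵢ² = 0.0714² + 0.0952² + 0.4762² + 0.3571² = 0.005098 + 0.009063 + 0.226766 + 0.127520 = 0.368447
Σp_2ᵢ² = 0.0893² + 0.4018² + 0.3571² + 0.1518² = 0.007974 + 0.161443 + 0.127520 + 0.023043 = 0.319980
O = 0.268886 / √(0.368447 × 0.319980) = 0.268886 / 0.3433594 = 0.7831

0.78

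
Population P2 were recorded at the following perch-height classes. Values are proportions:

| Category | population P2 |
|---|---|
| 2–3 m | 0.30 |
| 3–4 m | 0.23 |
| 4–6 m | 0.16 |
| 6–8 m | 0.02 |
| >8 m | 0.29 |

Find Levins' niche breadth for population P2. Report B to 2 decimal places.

3.95

Σpᵢ² = 0.30² + 0.23² + 0.16² + 0.02² + 0.29² = 0.0900 + 0.0529 + 0.0256 + 0.0004 + 0.0841 = 0.2530
B = 1 / 0.2530 = 3.9526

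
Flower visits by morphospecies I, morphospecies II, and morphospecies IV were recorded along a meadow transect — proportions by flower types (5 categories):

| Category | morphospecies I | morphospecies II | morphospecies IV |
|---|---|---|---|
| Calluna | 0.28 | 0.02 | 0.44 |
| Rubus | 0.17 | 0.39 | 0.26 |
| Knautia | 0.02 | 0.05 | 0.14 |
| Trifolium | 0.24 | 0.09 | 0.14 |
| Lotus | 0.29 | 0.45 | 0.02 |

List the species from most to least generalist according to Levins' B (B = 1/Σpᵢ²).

morphospecies I > morphospecies IV > morphospecies II

Σp_Iᵢ² = 0.28² + 0.17² + 0.02² + 0.24² + 0.29² = 0.0784 + 0.0289 + 0.0004 + 0.0576 + 0.0841 = 0.2494
B_I = 1 / 0.2494 = 4.0096
Σp_IIᵢ² = 0.02² + 0.39² + 0.05² + 0.09² + 0.45² = 0.0004 + 0.1521 + 0.0025 + 0.0081 + 0.2025 = 0.3656
B_II = 1 / 0.3656 = 2.7352
Σp_IVᵢ² = 0.44² + 0.26² + 0.14² + 0.14² + 0.02² = 0.1936 + 0.0676 + 0.0196 + 0.0196 + 0.0004 = 0.3008
B_IV = 1 / 0.3008 = 3.3245
Ranking by B (broadest → narrowest): morphospecies I (4.01) > morphospecies IV (3.32) > morphospecies II (2.74)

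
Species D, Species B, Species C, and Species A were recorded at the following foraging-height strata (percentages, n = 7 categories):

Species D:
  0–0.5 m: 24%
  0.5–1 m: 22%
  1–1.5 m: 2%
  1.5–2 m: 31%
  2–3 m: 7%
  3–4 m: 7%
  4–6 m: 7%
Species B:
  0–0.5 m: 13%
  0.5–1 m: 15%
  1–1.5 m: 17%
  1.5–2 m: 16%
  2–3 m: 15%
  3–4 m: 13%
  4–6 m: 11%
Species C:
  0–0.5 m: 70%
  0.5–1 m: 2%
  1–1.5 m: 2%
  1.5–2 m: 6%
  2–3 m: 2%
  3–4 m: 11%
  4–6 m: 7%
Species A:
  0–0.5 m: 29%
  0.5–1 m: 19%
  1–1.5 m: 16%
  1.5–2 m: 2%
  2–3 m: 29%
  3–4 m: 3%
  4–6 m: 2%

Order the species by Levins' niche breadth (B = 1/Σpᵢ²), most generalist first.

Convert percentages to proportions (divide by 100).
Σp_Dᵢ² = 0.24² + 0.22² + 0.02² + 0.31² + 0.07² + 0.07² + 0.07² = 0.0576 + 0.0484 + 0.0004 + 0.0961 + 0.0049 + 0.0049 + 0.0049 = 0.2172
B_D = 1 / 0.2172 = 4.6041
Σp_Bᵢ² = 0.13² + 0.15² + 0.17² + 0.16² + 0.15² + 0.13² + 0.11² = 0.0169 + 0.0225 + 0.0289 + 0.0256 + 0.0225 + 0.0169 + 0.0121 = 0.1454
B_B = 1 / 0.1454 = 6.8776
Σp_Cᵢ² = 0.70² + 0.02² + 0.02² + 0.06² + 0.02² + 0.11² + 0.07² = 0.4900 + 0.0004 + 0.0004 + 0.0036 + 0.0004 + 0.0121 + 0.0049 = 0.5118
B_C = 1 / 0.5118 = 1.9539
Σp_Aᵢ² = 0.29² + 0.19² + 0.16² + 0.02² + 0.29² + 0.03² + 0.02² = 0.0841 + 0.0361 + 0.0256 + 0.0004 + 0.0841 + 0.0009 + 0.0004 = 0.2316
B_A = 1 / 0.2316 = 4.3178
Ranking by B (broadest → narrowest): Species B (6.88) > Species D (4.60) > Species A (4.32) > Species C (1.95)

Species B > Species D > Species A > Species C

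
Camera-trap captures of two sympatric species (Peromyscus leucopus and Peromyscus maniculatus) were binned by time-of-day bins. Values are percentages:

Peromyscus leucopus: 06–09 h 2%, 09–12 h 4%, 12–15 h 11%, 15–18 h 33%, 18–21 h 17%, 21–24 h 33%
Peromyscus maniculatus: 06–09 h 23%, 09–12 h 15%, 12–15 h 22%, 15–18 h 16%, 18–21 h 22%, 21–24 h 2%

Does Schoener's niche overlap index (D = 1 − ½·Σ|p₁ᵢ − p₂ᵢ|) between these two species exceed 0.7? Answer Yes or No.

Convert percentages to proportions (divide by 100).
Σ|p₁ᵢ − p₂ᵢ| = 0.21 + 0.11 + 0.11 + 0.17 + 0.05 + 0.31 = 0.96
D = 1 − ½ × 0.96 = 1 − 0.480 = 0.5200
D = 0.5200 < 0.7 → No.

No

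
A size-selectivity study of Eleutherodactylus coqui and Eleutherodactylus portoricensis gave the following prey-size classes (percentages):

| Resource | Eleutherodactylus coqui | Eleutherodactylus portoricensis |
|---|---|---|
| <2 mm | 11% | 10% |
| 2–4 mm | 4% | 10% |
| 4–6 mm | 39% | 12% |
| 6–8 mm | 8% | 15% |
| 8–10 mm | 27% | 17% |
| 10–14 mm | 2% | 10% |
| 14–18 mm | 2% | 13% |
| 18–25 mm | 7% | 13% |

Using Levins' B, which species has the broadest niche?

Eleutherodactylus portoricensis

Convert percentages to proportions (divide by 100).
Σp_coquᵢ² = 0.11² + 0.04² + 0.39² + 0.08² + 0.27² + 0.02² + 0.02² + 0.07² = 0.0121 + 0.0016 + 0.1521 + 0.0064 + 0.0729 + 0.0004 + 0.0004 + 0.0049 = 0.2508
B_coqu = 1 / 0.2508 = 3.9872
Σp_portᵢ² = 0.10² + 0.10² + 0.12² + 0.15² + 0.17² + 0.10² + 0.13² + 0.13² = 0.0100 + 0.0100 + 0.0144 + 0.0225 + 0.0289 + 0.0100 + 0.0169 + 0.0169 = 0.1296
B_port = 1 / 0.1296 = 7.7160
Highest B → broadest niche (most generalist): Eleutherodactylus portoricensis (B = 7.72).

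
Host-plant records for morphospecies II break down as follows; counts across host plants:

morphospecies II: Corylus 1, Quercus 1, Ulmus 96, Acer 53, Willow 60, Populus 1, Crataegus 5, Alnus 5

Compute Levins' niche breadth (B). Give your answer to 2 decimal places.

3.14

Proportions for morphospecies II (n=222): 1/222=0.0045, 1/222=0.0045, 96/222=0.4324, 53/222=0.2387, 60/222=0.2703, 1/222=0.0045, 5/222=0.0225, 5/222=0.0225
Σpᵢ² = 0.0045² + 0.0045² + 0.4324² + 0.2387² + 0.2703² + 0.0045² + 0.0225² + 0.0225² = 0.000020 + 0.000020 + 0.186970 + 0.056978 + 0.073062 + 0.000020 + 0.000506 + 0.000506 = 0.318082
B = 1 / 0.318082 = 3.1438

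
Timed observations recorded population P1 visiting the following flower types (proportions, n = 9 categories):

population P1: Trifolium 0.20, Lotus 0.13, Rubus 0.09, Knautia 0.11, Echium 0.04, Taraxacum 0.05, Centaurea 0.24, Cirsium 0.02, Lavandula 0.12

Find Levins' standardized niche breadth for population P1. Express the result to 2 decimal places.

0.69

Σpᵢ² = 0.20² + 0.13² + 0.09² + 0.11² + 0.04² + 0.05² + 0.24² + 0.02² + 0.12² = 0.0400 + 0.0169 + 0.0081 + 0.0121 + 0.0016 + 0.0025 + 0.0576 + 0.0004 + 0.0144 = 0.1536
B = 1 / 0.1536 = 6.5104
Bₛ = (B − 1)/(n − 1) = (6.5104 − 1)/(9 − 1) = 5.5104/8 = 0.6888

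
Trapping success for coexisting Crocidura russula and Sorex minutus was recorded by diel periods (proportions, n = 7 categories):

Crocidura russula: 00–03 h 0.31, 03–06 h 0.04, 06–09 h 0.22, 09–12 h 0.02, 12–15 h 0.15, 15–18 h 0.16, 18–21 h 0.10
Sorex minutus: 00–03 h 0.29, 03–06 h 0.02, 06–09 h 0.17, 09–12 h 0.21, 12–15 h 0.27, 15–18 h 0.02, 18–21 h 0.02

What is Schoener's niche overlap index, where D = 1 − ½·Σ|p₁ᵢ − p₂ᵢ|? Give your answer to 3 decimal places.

Σ|p₁ᵢ − p₂ᵢ| = 0.02 + 0.02 + 0.05 + 0.19 + 0.12 + 0.14 + 0.08 = 0.62
D = 1 − ½ × 0.62 = 1 − 0.310 = 0.69000

0.690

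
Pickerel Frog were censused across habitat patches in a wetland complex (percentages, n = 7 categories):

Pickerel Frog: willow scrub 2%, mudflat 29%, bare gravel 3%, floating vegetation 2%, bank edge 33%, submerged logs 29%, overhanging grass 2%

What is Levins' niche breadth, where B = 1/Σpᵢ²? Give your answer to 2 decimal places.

Convert percentages to proportions (divide by 100).
Σpᵢ² = 0.02² + 0.29² + 0.03² + 0.02² + 0.33² + 0.29² + 0.02² = 0.0004 + 0.0841 + 0.0009 + 0.0004 + 0.1089 + 0.0841 + 0.0004 = 0.2792
B = 1 / 0.2792 = 3.5817

3.58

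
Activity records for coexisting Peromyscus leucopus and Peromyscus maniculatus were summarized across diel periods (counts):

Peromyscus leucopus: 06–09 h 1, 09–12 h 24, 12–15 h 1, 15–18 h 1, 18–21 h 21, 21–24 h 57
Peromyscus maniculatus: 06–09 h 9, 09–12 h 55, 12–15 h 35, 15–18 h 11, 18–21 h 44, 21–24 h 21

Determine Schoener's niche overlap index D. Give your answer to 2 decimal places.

0.58

Proportions for Peromyscus leucopus (n=105): 1/105=0.0095, 24/105=0.2286, 1/105=0.0095, 1/105=0.0095, 21/105=0.2000, 57/105=0.5429
Proportions for Peromyscus maniculatus (n=175): 9/175=0.0514, 55/175=0.3143, 35/175=0.2000, 11/175=0.0629, 44/175=0.2514, 21/175=0.1200
Σ|p₁ᵢ − p₂ᵢ| = 0.0419 + 0.0857 + 0.1905 + 0.0534 + 0.0514 + 0.4229 = 0.8458
D = 1 − ½ × 0.8458 = 1 − 0.42290 = 0.57710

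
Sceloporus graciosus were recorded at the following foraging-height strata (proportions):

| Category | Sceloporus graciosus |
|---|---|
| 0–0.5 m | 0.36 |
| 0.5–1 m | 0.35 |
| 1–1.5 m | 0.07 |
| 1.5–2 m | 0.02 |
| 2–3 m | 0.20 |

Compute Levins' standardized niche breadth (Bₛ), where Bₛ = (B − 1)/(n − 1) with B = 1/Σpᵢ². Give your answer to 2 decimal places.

Σpᵢ² = 0.36² + 0.35² + 0.07² + 0.02² + 0.20² = 0.1296 + 0.1225 + 0.0049 + 0.0004 + 0.0400 = 0.2974
B = 1 / 0.2974 = 3.3625
Bₛ = (B − 1)/(n − 1) = (3.3625 − 1)/(5 − 1) = 2.3625/4 = 0.5906

0.59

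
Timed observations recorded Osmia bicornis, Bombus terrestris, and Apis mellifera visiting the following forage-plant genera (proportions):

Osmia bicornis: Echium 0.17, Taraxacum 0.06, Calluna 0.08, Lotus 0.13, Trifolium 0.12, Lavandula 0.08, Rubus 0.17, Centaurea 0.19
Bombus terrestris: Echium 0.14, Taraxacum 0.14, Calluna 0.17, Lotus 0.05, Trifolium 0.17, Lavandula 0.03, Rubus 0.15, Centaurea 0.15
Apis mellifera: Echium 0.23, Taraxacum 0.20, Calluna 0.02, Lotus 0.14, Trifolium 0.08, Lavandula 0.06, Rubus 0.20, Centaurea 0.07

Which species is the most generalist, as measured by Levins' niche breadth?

Osmia bicornis

Σp_bicoᵢ² = 0.17² + 0.06² + 0.08² + 0.13² + 0.12² + 0.08² + 0.17² + 0.19² = 0.0289 + 0.0036 + 0.0064 + 0.0169 + 0.0144 + 0.0064 + 0.0289 + 0.0361 = 0.1416
B_bico = 1 / 0.1416 = 7.0621
Σp_terrᵢ² = 0.14² + 0.14² + 0.17² + 0.05² + 0.17² + 0.03² + 0.15² + 0.15² = 0.0196 + 0.0196 + 0.0289 + 0.0025 + 0.0289 + 0.0009 + 0.0225 + 0.0225 = 0.1454
B_terr = 1 / 0.1454 = 6.8776
Σp_mellᵢ² = 0.23² + 0.20² + 0.02² + 0.14² + 0.08² + 0.06² + 0.20² + 0.07² = 0.0529 + 0.0400 + 0.0004 + 0.0196 + 0.0064 + 0.0036 + 0.0400 + 0.0049 = 0.1678
B_mell = 1 / 0.1678 = 5.9595
Highest B → broadest niche (most generalist): Osmia bicornis (B = 7.06).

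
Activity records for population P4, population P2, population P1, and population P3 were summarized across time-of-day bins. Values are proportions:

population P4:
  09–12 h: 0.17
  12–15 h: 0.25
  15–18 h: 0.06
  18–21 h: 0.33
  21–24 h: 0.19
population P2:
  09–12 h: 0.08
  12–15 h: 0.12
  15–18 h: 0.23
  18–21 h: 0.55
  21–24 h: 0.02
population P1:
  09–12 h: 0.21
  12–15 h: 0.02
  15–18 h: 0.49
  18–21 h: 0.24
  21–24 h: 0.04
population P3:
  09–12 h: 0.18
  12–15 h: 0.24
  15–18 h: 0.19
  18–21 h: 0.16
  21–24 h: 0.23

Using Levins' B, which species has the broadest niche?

Σp_P4ᵢ² = 0.17² + 0.25² + 0.06² + 0.33² + 0.19² = 0.0289 + 0.0625 + 0.0036 + 0.1089 + 0.0361 = 0.2400
B_P4 = 1 / 0.2400 = 4.1667
Σp_P2ᵢ² = 0.08² + 0.12² + 0.23² + 0.55² + 0.02² = 0.0064 + 0.0144 + 0.0529 + 0.3025 + 0.0004 = 0.3766
B_P2 = 1 / 0.3766 = 2.6553
Σp_P1ᵢ² = 0.21² + 0.02² + 0.49² + 0.24² + 0.04² = 0.0441 + 0.0004 + 0.2401 + 0.0576 + 0.0016 = 0.3438
B_P1 = 1 / 0.3438 = 2.9087
Σp_P3ᵢ² = 0.18² + 0.24² + 0.19² + 0.16² + 0.23² = 0.0324 + 0.0576 + 0.0361 + 0.0256 + 0.0529 = 0.2046
B_P3 = 1 / 0.2046 = 4.8876
Highest B → broadest niche (most generalist): population P3 (B = 4.89).

population P3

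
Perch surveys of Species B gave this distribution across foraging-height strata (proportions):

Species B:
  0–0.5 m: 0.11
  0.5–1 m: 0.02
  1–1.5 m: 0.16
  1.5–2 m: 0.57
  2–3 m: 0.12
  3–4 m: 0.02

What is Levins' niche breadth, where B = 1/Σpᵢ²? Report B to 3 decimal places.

Σpᵢ² = 0.11² + 0.02² + 0.16² + 0.57² + 0.12² + 0.02² = 0.0121 + 0.0004 + 0.0256 + 0.3249 + 0.0144 + 0.0004 = 0.3778
B = 1 / 0.3778 = 2.64690

2.647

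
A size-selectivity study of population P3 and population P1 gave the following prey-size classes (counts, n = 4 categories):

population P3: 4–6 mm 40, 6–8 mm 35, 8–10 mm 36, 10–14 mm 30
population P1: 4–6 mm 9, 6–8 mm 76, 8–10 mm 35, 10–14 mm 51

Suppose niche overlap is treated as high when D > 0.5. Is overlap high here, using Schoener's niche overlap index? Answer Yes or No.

Yes

Proportions for population P3 (n=141): 40/141=0.2837, 35/141=0.2482, 36/141=0.2553, 30/141=0.2128
Proportions for population P1 (n=171): 9/171=0.0526, 76/171=0.4444, 35/171=0.2047, 51/171=0.2982
Σ|p₁ᵢ − p₂ᵢ| = 0.2311 + 0.1962 + 0.0506 + 0.0854 = 0.5633
D = 1 − ½ × 0.5633 = 1 − 0.28165 = 0.71835
D = 0.71835 > 0.5 → Yes.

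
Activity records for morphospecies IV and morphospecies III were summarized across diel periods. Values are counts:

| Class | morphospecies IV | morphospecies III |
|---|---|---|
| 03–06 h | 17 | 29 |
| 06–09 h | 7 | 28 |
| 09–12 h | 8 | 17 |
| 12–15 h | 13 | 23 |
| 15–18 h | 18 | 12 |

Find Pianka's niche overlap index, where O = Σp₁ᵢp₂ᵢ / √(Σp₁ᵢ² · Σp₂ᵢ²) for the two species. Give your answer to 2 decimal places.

0.88

Proportions for morphospecies IV (n=63): 17/63=0.2698, 7/63=0.1111, 8/63=0.1270, 13/63=0.2063, 18/63=0.2857
Proportions for morphospecies III (n=109): 29/109=0.2661, 28/109=0.2569, 17/109=0.1560, 23/109=0.2110, 12/109=0.1101
Σ p₁ᵢp₂ᵢ = 0.071794 + 0.028542 + 0.019812 + 0.043529 + 0.031456 = 0.195133
Σp_1ᵢ² = 0.2698² + 0.1111² + 0.1270² + 0.2063² + 0.2857² = 0.072792 + 0.012343 + 0.016129 + 0.042560 + 0.081624 = 0.225448
Σp_2ᵢ² = 0.2661² + 0.2569² + 0.1560² + 0.2110² + 0.1101² = 0.070809 + 0.065998 + 0.024336 + 0.044521 + 0.012122 = 0.217786
O = 0.195133 / √(0.225448 × 0.217786) = 0.195133 / 0.2215839 = 0.8806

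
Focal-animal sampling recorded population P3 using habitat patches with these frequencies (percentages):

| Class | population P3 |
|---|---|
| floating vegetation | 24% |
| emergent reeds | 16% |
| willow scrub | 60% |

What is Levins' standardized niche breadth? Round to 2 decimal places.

0.63

Convert percentages to proportions (divide by 100).
Σpᵢ² = 0.24² + 0.16² + 0.60² = 0.0576 + 0.0256 + 0.3600 = 0.4432
B = 1 / 0.4432 = 2.2563
Bₛ = (B − 1)/(n − 1) = (2.2563 − 1)/(3 − 1) = 1.2563/2 = 0.6282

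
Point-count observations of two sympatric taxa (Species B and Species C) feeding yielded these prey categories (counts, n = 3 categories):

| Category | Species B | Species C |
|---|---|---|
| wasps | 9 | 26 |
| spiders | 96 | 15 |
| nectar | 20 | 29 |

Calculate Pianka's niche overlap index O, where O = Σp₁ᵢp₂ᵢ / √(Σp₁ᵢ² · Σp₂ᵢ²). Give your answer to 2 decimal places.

0.55

Proportions for Species B (n=125): 9/125=0.0720, 96/125=0.7680, 20/125=0.1600
Proportions for Species C (n=70): 26/70=0.3714, 15/70=0.2143, 29/70=0.4143
Σ p₁ᵢp₂ᵢ = 0.026741 + 0.164582 + 0.066288 = 0.257611
Σp_1ᵢ² = 0.0720² + 0.7680² + 0.1600² = 0.005184 + 0.589824 + 0.025600 = 0.620608
Σp_2ᵢ² = 0.3714² + 0.2143² + 0.4143² = 0.137938 + 0.045924 + 0.171644 = 0.355506
O = 0.257611 / √(0.620608 × 0.355506) = 0.257611 / 0.4697125 = 0.5484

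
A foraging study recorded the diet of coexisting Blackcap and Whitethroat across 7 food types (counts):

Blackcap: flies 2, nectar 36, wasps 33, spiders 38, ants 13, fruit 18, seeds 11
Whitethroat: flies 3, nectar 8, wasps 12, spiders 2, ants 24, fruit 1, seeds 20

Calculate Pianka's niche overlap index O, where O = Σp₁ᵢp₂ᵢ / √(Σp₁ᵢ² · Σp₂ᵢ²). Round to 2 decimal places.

0.57

Proportions for Blackcap (n=151): 2/151=0.0132, 36/151=0.2384, 33/151=0.2185, 38/151=0.2517, 13/151=0.0861, 18/151=0.1192, 11/151=0.0728
Proportions for Whitethroat (n=70): 3/70=0.0429, 8/70=0.1143, 12/70=0.1714, 2/70=0.0286, 24/70=0.3429, 1/70=0.0143, 20/70=0.2857
Σ p₁ᵢp₂ᵢ = 0.000566 + 0.027249 + 0.037451 + 0.007199 + 0.029524 + 0.001705 + 0.020799 = 0.124493
Σp_1ᵢ² = 0.0132² + 0.2384² + 0.2185² + 0.2517² + 0.0861² + 0.1192² + 0.0728² = 0.000174 + 0.056835 + 0.047742 + 0.063353 + 0.007413 + 0.014209 + 0.005300 = 0.195026
Σp_2ᵢ² = 0.0429² + 0.1143² + 0.1714² + 0.0286² + 0.3429² + 0.0143² + 0.2857² = 0.001840 + 0.013064 + 0.029378 + 0.000818 + 0.117580 + 0.000204 + 0.081624 = 0.244508
O = 0.124493 / √(0.195026 × 0.244508) = 0.124493 / 0.2183699 = 0.5701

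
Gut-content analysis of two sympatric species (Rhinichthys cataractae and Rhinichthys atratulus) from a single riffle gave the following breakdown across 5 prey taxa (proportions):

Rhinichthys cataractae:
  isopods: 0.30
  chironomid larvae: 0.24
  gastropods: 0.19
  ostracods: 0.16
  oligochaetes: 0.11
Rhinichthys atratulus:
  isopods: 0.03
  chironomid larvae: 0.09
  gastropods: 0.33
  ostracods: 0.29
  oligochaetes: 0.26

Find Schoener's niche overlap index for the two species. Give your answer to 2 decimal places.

0.58

Σ|p₁ᵢ − p₂ᵢ| = 0.27 + 0.15 + 0.14 + 0.13 + 0.15 = 0.84
D = 1 − ½ × 0.84 = 1 − 0.420 = 0.5800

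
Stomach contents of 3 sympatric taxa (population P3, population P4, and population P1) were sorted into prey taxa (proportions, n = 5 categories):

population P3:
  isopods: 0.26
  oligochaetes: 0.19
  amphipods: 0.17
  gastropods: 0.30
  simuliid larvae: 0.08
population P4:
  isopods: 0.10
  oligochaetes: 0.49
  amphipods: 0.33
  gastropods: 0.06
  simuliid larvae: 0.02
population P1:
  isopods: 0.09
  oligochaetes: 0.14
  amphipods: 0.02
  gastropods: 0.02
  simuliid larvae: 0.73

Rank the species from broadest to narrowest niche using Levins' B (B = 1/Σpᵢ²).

population P3 > population P4 > population P1

Σp_P3ᵢ² = 0.26² + 0.19² + 0.17² + 0.30² + 0.08² = 0.0676 + 0.0361 + 0.0289 + 0.0900 + 0.0064 = 0.2290
B_P3 = 1 / 0.2290 = 4.3668
Σp_P4ᵢ² = 0.10² + 0.49² + 0.33² + 0.06² + 0.02² = 0.0100 + 0.2401 + 0.1089 + 0.0036 + 0.0004 = 0.3630
B_P4 = 1 / 0.3630 = 2.7548
Σp_P1ᵢ² = 0.09² + 0.14² + 0.02² + 0.02² + 0.73² = 0.0081 + 0.0196 + 0.0004 + 0.0004 + 0.5329 = 0.5614
B_P1 = 1 / 0.5614 = 1.7813
Ranking by B (broadest → narrowest): population P3 (4.37) > population P4 (2.75) > population P1 (1.78)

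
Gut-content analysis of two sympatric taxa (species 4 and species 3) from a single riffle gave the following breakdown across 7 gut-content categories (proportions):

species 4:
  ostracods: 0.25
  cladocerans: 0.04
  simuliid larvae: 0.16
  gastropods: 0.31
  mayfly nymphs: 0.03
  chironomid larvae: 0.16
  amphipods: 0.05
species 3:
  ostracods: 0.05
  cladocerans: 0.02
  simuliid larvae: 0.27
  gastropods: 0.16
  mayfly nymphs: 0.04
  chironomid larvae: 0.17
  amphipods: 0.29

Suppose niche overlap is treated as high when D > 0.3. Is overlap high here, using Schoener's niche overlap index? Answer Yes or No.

Yes

Σ|p₁ᵢ − p₂ᵢ| = 0.20 + 0.02 + 0.11 + 0.15 + 0.01 + 0.01 + 0.24 = 0.74
D = 1 − ½ × 0.74 = 1 − 0.370 = 0.6300
D = 0.6300 > 0.3 → Yes.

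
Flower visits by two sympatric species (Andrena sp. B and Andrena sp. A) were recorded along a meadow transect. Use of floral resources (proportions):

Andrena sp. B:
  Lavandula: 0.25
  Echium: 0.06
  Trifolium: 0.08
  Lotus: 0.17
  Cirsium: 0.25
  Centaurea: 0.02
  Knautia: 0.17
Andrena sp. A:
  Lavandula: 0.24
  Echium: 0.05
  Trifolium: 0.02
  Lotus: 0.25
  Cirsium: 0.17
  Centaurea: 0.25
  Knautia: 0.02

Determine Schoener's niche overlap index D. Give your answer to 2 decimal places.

Σ|p₁ᵢ − p₂ᵢ| = 0.01 + 0.01 + 0.06 + 0.08 + 0.08 + 0.23 + 0.15 = 0.62
D = 1 − ½ × 0.62 = 1 − 0.310 = 0.6900

0.69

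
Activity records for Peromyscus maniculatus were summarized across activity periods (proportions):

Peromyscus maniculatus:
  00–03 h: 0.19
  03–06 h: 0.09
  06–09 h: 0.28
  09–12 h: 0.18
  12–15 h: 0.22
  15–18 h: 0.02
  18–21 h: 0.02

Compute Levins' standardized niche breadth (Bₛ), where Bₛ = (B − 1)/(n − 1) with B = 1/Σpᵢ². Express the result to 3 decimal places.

Σpᵢ² = 0.19² + 0.09² + 0.28² + 0.18² + 0.22² + 0.02² + 0.02² = 0.0361 + 0.0081 + 0.0784 + 0.0324 + 0.0484 + 0.0004 + 0.0004 = 0.2042
B = 1 / 0.2042 = 4.89716
Bₛ = (B − 1)/(n − 1) = (4.89716 − 1)/(7 − 1) = 3.89716/6 = 0.64953

0.650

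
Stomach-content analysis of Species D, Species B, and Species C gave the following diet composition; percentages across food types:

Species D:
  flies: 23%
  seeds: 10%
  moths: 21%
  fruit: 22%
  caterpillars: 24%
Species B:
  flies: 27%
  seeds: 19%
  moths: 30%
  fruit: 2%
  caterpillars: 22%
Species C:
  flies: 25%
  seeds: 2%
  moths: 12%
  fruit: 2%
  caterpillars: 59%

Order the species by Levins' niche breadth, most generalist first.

Species D > Species B > Species C

Convert percentages to proportions (divide by 100).
Σp_Dᵢ² = 0.23² + 0.10² + 0.21² + 0.22² + 0.24² = 0.0529 + 0.0100 + 0.0441 + 0.0484 + 0.0576 = 0.2130
B_D = 1 / 0.2130 = 4.6948
Σp_Bᵢ² = 0.27² + 0.19² + 0.30² + 0.02² + 0.22² = 0.0729 + 0.0361 + 0.0900 + 0.0004 + 0.0484 = 0.2478
B_B = 1 / 0.2478 = 4.0355
Σp_Cᵢ² = 0.25² + 0.02² + 0.12² + 0.02² + 0.59² = 0.0625 + 0.0004 + 0.0144 + 0.0004 + 0.3481 = 0.4258
B_C = 1 / 0.4258 = 2.3485
Ranking by B (broadest → narrowest): Species D (4.69) > Species B (4.04) > Species C (2.35)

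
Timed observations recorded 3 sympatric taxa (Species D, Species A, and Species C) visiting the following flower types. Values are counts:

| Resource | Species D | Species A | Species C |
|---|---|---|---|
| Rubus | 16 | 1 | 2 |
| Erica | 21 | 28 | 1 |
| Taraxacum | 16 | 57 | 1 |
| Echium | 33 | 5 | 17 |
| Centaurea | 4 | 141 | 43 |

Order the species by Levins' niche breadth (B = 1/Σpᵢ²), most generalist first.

Species D > Species A > Species C

Proportions for Species D (n=90): 16/90=0.1778, 21/90=0.2333, 16/90=0.1778, 33/90=0.3667, 4/90=0.0444
Proportions for Species A (n=232): 1/232=0.0043, 28/232=0.1207, 57/232=0.2457, 5/232=0.0216, 141/232=0.6078
Proportions for Species C (n=64): 2/64=0.0313, 1/64=0.0156, 1/64=0.0156, 17/64=0.2656, 43/64=0.6719
Σp_Dᵢ² = 0.1778² + 0.2333² + 0.1778² + 0.3667² + 0.0444² = 0.031613 + 0.054429 + 0.031613 + 0.134469 + 0.001971 = 0.254095
B_D = 1 / 0.254095 = 3.9355
Σp_Aᵢ² = 0.0043² + 0.1207² + 0.2457² + 0.0216² + 0.6078² = 0.000018 + 0.014568 + 0.060368 + 0.000467 + 0.369421 = 0.444842
B_A = 1 / 0.444842 = 2.2480
Σp_Cᵢ² = 0.0313² + 0.0156² + 0.0156² + 0.2656² + 0.6719² = 0.000980 + 0.000243 + 0.000243 + 0.070543 + 0.451450 = 0.523459
B_C = 1 / 0.523459 = 1.9104
Ranking by B (broadest → narrowest): Species D (3.94) > Species A (2.25) > Species C (1.91)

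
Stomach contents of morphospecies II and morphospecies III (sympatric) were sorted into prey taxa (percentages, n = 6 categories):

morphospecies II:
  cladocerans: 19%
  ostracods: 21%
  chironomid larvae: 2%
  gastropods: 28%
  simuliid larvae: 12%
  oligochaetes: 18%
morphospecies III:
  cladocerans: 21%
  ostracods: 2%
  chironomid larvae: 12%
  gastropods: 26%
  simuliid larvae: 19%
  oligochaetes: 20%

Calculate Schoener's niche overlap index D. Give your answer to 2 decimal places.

Convert percentages to proportions (divide by 100).
Σ|p₁ᵢ − p₂ᵢ| = 0.02 + 0.19 + 0.10 + 0.02 + 0.07 + 0.02 = 0.42
D = 1 − ½ × 0.42 = 1 − 0.210 = 0.7900

0.79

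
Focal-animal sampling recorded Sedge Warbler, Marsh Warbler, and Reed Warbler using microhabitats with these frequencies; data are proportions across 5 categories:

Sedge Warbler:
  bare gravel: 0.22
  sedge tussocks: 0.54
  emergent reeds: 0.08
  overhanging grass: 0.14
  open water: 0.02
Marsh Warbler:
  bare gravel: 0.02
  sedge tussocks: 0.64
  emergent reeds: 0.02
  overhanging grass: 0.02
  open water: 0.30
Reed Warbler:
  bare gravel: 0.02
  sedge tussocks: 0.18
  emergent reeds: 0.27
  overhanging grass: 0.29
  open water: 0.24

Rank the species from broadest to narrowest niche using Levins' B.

Reed Warbler > Sedge Warbler > Marsh Warbler

Σp_Sedgᵢ² = 0.22² + 0.54² + 0.08² + 0.14² + 0.02² = 0.0484 + 0.2916 + 0.0064 + 0.0196 + 0.0004 = 0.3664
B_Sedg = 1 / 0.3664 = 2.7293
Σp_Marsᵢ² = 0.02² + 0.64² + 0.02² + 0.02² + 0.30² = 0.0004 + 0.4096 + 0.0004 + 0.0004 + 0.0900 = 0.5008
B_Mars = 1 / 0.5008 = 1.9968
Σp_Reedᵢ² = 0.02² + 0.18² + 0.27² + 0.29² + 0.24² = 0.0004 + 0.0324 + 0.0729 + 0.0841 + 0.0576 = 0.2474
B_Reed = 1 / 0.2474 = 4.0420
Ranking by B (broadest → narrowest): Reed Warbler (4.04) > Sedge Warbler (2.73) > Marsh Warbler (2.00)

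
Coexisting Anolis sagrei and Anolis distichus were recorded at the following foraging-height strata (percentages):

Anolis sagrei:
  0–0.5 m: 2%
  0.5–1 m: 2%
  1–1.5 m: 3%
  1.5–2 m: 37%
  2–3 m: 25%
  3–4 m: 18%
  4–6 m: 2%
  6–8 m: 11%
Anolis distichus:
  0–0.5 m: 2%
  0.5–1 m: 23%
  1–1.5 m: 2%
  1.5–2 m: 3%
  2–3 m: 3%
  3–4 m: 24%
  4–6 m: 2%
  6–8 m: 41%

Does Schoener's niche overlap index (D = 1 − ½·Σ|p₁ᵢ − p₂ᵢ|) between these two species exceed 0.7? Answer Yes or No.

Convert percentages to proportions (divide by 100).
Σ|p₁ᵢ − p₂ᵢ| = 0.00 + 0.21 + 0.01 + 0.34 + 0.22 + 0.06 + 0.00 + 0.30 = 1.14
D = 1 − ½ × 1.14 = 1 − 0.570 = 0.4300
D = 0.4300 < 0.7 → No.

No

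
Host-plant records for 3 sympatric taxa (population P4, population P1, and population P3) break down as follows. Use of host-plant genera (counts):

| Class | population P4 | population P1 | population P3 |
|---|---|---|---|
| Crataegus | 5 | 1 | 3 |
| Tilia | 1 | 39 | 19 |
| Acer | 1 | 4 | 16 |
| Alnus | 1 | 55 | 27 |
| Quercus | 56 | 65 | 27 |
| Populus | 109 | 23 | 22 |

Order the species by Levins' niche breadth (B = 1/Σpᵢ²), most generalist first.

population P3 > population P1 > population P4

Proportions for population P4 (n=173): 5/173=0.0289, 1/173=0.0058, 1/173=0.0058, 1/173=0.0058, 56/173=0.3237, 109/173=0.6301
Proportions for population P1 (n=187): 1/187=0.0053, 39/187=0.2086, 4/187=0.0214, 55/187=0.2941, 65/187=0.3476, 23/187=0.1230
Proportions for population P3 (n=114): 3/114=0.0263, 19/114=0.1667, 16/114=0.1404, 27/114=0.2368, 27/114=0.2368, 22/114=0.1930
Σp_P4ᵢ² = 0.0289² + 0.0058² + 0.0058² + 0.0058² + 0.3237² + 0.6301² = 0.000835 + 0.000034 + 0.000034 + 0.000034 + 0.104782 + 0.397026 = 0.502745
B_P4 = 1 / 0.502745 = 1.9891
Σp_P1ᵢ² = 0.0053² + 0.2086² + 0.0214² + 0.2941² + 0.3476² + 0.1230² = 0.000028 + 0.043514 + 0.000458 + 0.086495 + 0.120826 + 0.015129 = 0.266450
B_P1 = 1 / 0.266450 = 3.7530
Σp_P3ᵢ² = 0.0263² + 0.1667² + 0.1404² + 0.2368² + 0.2368² + 0.1930² = 0.000692 + 0.027789 + 0.019712 + 0.056074 + 0.056074 + 0.037249 = 0.197590
B_P3 = 1 / 0.197590 = 5.0610
Ranking by B (broadest → narrowest): population P3 (5.06) > population P1 (3.75) > population P4 (1.99)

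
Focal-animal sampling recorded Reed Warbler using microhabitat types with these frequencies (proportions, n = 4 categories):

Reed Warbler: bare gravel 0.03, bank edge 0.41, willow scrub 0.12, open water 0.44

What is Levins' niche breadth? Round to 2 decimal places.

2.65

Σpᵢ² = 0.03² + 0.41² + 0.12² + 0.44² = 0.0009 + 0.1681 + 0.0144 + 0.1936 = 0.3770
B = 1 / 0.3770 = 2.6525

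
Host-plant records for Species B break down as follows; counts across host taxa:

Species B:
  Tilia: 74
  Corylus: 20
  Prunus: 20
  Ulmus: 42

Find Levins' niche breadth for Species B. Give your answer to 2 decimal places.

3.03

Proportions for Species B (n=156): 74/156=0.4744, 20/156=0.1282, 20/156=0.1282, 42/156=0.2692
Σpᵢ² = 0.4744² + 0.1282² + 0.1282² + 0.2692² = 0.225055 + 0.016435 + 0.016435 + 0.072469 = 0.330394
B = 1 / 0.330394 = 3.0267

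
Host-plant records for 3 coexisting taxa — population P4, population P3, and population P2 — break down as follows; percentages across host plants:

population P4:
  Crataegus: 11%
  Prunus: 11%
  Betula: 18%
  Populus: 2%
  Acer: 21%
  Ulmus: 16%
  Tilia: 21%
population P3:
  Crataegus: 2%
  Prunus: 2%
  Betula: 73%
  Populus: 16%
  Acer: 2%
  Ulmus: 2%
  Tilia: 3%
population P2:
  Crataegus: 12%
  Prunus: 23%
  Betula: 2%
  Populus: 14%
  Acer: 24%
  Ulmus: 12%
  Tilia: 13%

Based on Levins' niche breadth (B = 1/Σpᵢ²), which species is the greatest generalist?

Convert percentages to proportions (divide by 100).
Σp_P4ᵢ² = 0.11² + 0.11² + 0.18² + 0.02² + 0.21² + 0.16² + 0.21² = 0.0121 + 0.0121 + 0.0324 + 0.0004 + 0.0441 + 0.0256 + 0.0441 = 0.1708
B_P4 = 1 / 0.1708 = 5.8548
Σp_P3ᵢ² = 0.02² + 0.02² + 0.73² + 0.16² + 0.02² + 0.02² + 0.03² = 0.0004 + 0.0004 + 0.5329 + 0.0256 + 0.0004 + 0.0004 + 0.0009 = 0.5610
B_P3 = 1 / 0.5610 = 1.7825
Σp_P2ᵢ² = 0.12² + 0.23² + 0.02² + 0.14² + 0.24² + 0.12² + 0.13² = 0.0144 + 0.0529 + 0.0004 + 0.0196 + 0.0576 + 0.0144 + 0.0169 = 0.1762
B_P2 = 1 / 0.1762 = 5.6754
Highest B → broadest niche (most generalist): population P4 (B = 5.85).

population P4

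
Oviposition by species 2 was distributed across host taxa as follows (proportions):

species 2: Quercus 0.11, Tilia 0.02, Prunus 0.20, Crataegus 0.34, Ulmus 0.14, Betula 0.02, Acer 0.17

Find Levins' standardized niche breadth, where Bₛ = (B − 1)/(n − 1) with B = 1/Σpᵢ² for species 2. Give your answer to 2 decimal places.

Σpᵢ² = 0.11² + 0.02² + 0.20² + 0.34² + 0.14² + 0.02² + 0.17² = 0.0121 + 0.0004 + 0.0400 + 0.1156 + 0.0196 + 0.0004 + 0.0289 = 0.2170
B = 1 / 0.2170 = 4.6083
Bₛ = (B − 1)/(n − 1) = (4.6083 − 1)/(7 − 1) = 3.6083/6 = 0.6014

0.60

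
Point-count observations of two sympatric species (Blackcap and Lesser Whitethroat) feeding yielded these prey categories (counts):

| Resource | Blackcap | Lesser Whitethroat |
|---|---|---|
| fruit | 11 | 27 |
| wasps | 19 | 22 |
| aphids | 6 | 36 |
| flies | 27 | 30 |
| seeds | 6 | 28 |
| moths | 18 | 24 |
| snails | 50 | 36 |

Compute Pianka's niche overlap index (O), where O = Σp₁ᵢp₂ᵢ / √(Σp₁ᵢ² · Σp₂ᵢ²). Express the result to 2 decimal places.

0.83

Proportions for Blackcap (n=137): 11/137=0.0803, 19/137=0.1387, 6/137=0.0438, 27/137=0.1971, 6/137=0.0438, 18/137=0.1314, 50/137=0.3650
Proportions for Lesser Whitethroat (n=203): 27/203=0.1330, 22/203=0.1084, 36/203=0.1773, 30/203=0.1478, 28/203=0.1379, 24/203=0.1182, 36/203=0.1773
Σ p₁ᵢp₂ᵢ = 0.010680 + 0.015035 + 0.007766 + 0.029131 + 0.006040 + 0.015531 + 0.064715 = 0.148898
Σp_1ᵢ² = 0.0803² + 0.1387² + 0.0438² + 0.1971² + 0.0438² + 0.1314² + 0.3650² = 0.006448 + 0.019238 + 0.001918 + 0.038848 + 0.001918 + 0.017266 + 0.133225 = 0.218861
Σp_2ᵢ² = 0.1330² + 0.1084² + 0.1773² + 0.1478² + 0.1379² + 0.1182² + 0.1773² = 0.017689 + 0.011751 + 0.031435 + 0.021845 + 0.019016 + 0.013971 + 0.031435 = 0.147142
O = 0.148898 / √(0.218861 × 0.147142) = 0.148898 / 0.1794537 = 0.8297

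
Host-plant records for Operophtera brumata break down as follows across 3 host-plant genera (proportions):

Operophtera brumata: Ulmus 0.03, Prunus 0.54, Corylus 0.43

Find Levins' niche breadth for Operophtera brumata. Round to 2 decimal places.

2.09

Σpᵢ² = 0.03² + 0.54² + 0.43² = 0.0009 + 0.2916 + 0.1849 = 0.4774
B = 1 / 0.4774 = 2.0947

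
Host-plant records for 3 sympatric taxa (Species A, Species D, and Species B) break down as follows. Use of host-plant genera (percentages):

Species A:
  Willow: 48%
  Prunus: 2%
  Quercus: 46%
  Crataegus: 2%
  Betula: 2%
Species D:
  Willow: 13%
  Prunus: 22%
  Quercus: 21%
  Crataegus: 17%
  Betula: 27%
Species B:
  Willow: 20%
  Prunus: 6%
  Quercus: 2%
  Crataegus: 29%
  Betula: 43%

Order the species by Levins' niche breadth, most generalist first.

Convert percentages to proportions (divide by 100).
Σp_Aᵢ² = 0.48² + 0.02² + 0.46² + 0.02² + 0.02² = 0.2304 + 0.0004 + 0.2116 + 0.0004 + 0.0004 = 0.4432
B_A = 1 / 0.4432 = 2.2563
Σp_Dᵢ² = 0.13² + 0.22² + 0.21² + 0.17² + 0.27² = 0.0169 + 0.0484 + 0.0441 + 0.0289 + 0.0729 = 0.2112
B_D = 1 / 0.2112 = 4.7348
Σp_Bᵢ² = 0.20² + 0.06² + 0.02² + 0.29² + 0.43² = 0.0400 + 0.0036 + 0.0004 + 0.0841 + 0.1849 = 0.3130
B_B = 1 / 0.3130 = 3.1949
Ranking by B (broadest → narrowest): Species D (4.73) > Species B (3.19) > Species A (2.26)

Species D > Species B > Species A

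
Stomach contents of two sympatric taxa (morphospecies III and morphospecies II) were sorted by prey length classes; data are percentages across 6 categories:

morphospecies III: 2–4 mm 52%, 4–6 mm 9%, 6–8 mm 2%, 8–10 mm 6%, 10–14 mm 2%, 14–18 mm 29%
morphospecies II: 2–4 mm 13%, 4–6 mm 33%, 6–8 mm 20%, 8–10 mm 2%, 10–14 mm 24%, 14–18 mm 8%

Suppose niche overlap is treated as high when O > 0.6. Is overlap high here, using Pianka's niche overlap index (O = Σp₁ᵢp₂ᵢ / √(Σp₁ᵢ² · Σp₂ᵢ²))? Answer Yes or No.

No

Convert percentages to proportions (divide by 100).
Σ p₁ᵢp₂ᵢ = 0.0676 + 0.0297 + 0.0040 + 0.0012 + 0.0048 + 0.0232 = 0.1305
Σp_1ᵢ² = 0.52² + 0.09² + 0.02² + 0.06² + 0.02² + 0.29² = 0.2704 + 0.0081 + 0.0004 + 0.0036 + 0.0004 + 0.0841 = 0.3670
Σp_2ᵢ² = 0.13² + 0.33² + 0.20² + 0.02² + 0.24² + 0.08² = 0.0169 + 0.1089 + 0.0400 + 0.0004 + 0.0576 + 0.0064 = 0.2302
O = 0.1305 / √(0.3670 × 0.2302) = 0.1305 / 0.29066 = 0.4490
O = 0.4490 < 0.6 → No.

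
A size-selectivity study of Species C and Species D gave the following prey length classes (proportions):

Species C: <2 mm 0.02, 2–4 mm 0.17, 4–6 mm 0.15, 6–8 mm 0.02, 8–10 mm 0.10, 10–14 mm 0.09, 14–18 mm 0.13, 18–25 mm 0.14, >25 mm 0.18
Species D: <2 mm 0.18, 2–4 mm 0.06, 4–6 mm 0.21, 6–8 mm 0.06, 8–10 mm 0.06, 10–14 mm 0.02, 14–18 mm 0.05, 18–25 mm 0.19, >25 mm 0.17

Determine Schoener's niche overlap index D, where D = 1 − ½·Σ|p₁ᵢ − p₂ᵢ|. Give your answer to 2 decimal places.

0.69

Σ|p₁ᵢ − p₂ᵢ| = 0.16 + 0.11 + 0.06 + 0.04 + 0.04 + 0.07 + 0.08 + 0.05 + 0.01 = 0.62
D = 1 − ½ × 0.62 = 1 − 0.310 = 0.6900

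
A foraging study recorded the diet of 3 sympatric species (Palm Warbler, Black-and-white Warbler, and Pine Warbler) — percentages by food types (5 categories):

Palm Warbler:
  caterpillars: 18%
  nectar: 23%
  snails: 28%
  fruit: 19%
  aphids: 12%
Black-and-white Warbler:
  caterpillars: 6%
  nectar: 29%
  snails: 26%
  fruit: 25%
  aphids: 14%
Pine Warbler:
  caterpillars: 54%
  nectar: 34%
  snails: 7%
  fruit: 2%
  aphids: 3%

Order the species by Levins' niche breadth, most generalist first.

Palm Warbler > Black-and-white Warbler > Pine Warbler

Convert percentages to proportions (divide by 100).
Σp_Palmᵢ² = 0.18² + 0.23² + 0.28² + 0.19² + 0.12² = 0.0324 + 0.0529 + 0.0784 + 0.0361 + 0.0144 = 0.2142
B_Palm = 1 / 0.2142 = 4.6685
Σp_Blacᵢ² = 0.06² + 0.29² + 0.26² + 0.25² + 0.14² = 0.0036 + 0.0841 + 0.0676 + 0.0625 + 0.0196 = 0.2374
B_Blac = 1 / 0.2374 = 4.2123
Σp_Pineᵢ² = 0.54² + 0.34² + 0.07² + 0.02² + 0.03² = 0.2916 + 0.1156 + 0.0049 + 0.0004 + 0.0009 = 0.4134
B_Pine = 1 / 0.4134 = 2.4190
Ranking by B (broadest → narrowest): Palm Warbler (4.67) > Black-and-white Warbler (4.21) > Pine Warbler (2.42)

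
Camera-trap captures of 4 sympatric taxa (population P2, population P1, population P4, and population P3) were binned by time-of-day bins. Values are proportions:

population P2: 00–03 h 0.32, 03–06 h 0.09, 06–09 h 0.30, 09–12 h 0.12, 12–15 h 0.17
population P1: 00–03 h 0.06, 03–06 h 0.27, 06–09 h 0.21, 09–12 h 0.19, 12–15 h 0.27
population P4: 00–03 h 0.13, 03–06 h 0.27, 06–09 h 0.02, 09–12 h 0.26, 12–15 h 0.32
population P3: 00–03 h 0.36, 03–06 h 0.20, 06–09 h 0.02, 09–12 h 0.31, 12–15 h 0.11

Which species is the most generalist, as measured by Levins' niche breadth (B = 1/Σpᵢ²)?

Σp_P2ᵢ² = 0.32² + 0.09² + 0.30² + 0.12² + 0.17² = 0.1024 + 0.0081 + 0.0900 + 0.0144 + 0.0289 = 0.2438
B_P2 = 1 / 0.2438 = 4.1017
Σp_P1ᵢ² = 0.06² + 0.27² + 0.21² + 0.19² + 0.27² = 0.0036 + 0.0729 + 0.0441 + 0.0361 + 0.0729 = 0.2296
B_P1 = 1 / 0.2296 = 4.3554
Σp_P4ᵢ² = 0.13² + 0.27² + 0.02² + 0.26² + 0.32² = 0.0169 + 0.0729 + 0.0004 + 0.0676 + 0.1024 = 0.2602
B_P4 = 1 / 0.2602 = 3.8432
Σp_P3ᵢ² = 0.36² + 0.20² + 0.02² + 0.31² + 0.11² = 0.1296 + 0.0400 + 0.0004 + 0.0961 + 0.0121 = 0.2782
B_P3 = 1 / 0.2782 = 3.5945
Highest B → broadest niche (most generalist): population P1 (B = 4.36).

population P1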